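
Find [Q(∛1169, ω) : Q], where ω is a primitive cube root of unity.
[Q(∛1169, ω) : Q] = 6

[Q(∛1169):Q] = 3 (min poly x^3 - 1169, irreducible since 1169 is not a perfect cube). [Q(ω):Q] = 2 (min poly x^2 + x + 1). Since Q(∛1169) ⊂ R and ω ∉ R, we have ω ∉ Q(∛1169), so x^2 + x + 1 remains irreducible over Q(∛1169) and [Q(∛1169, ω) : Q(∛1169)] = 2. By the tower law, [Q(∛1169, ω) : Q] = 3 · 2 = 6. (In fact Q(∛1169, ω) is the splitting field of x^3 - 1169 over Q.)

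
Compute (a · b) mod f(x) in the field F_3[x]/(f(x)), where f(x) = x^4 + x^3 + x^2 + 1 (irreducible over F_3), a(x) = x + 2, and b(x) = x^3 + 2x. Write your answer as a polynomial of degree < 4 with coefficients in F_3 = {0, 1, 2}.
a · b ≡ x^3 + x^2 + x + 2 (mod f(x))

Multiply in F_3[x]: a(x)·b(x) = (x + 2)·(x^3 + 2x) = x^4 + 2x^3 + 2x^2 + x. This has degree ≥ 4, so divide by f(x) over F_3: x^4 + 2x^3 + 2x^2 + x = (1)·(x^4 + x^3 + x^2 + 1) + (x^3 + x^2 + x + 2). Hence a·b ≡ x^3 + x^2 + x + 2 (mod f). (F_3[x]/(f) is a field with 3^4 = 81 elements since f is irreducible of degree 4.)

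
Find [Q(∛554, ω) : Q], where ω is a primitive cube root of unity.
[Q(∛554, ω) : Q] = 6

[Q(∛554):Q] = 3 (min poly x^3 - 554, irreducible since 554 is not a perfect cube). [Q(ω):Q] = 2 (min poly x^2 + x + 1). Since Q(∛554) ⊂ R and ω ∉ R, we have ω ∉ Q(∛554), so x^2 + x + 1 remains irreducible over Q(∛554) and [Q(∛554, ω) : Q(∛554)] = 2. By the tower law, [Q(∛554, ω) : Q] = 3 · 2 = 6. (In fact Q(∛554, ω) is the splitting field of x^3 - 554 over Q.)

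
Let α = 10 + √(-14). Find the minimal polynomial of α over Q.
m_α(x) = x^2 - 20x + 114

From α - 10 = √(-14), squaring gives (α - 10)^2 = -14, i.e. α^2 - 20α + 100 = -14, so α^2 - 20α + 114 = 0. The discriminant of x^2 - 20x + 114 is (-20)^2 - 4·(114) = 400 - 456 = -56, and 4·(-14) is not a perfect square in Q since -14 is squarefree and ≠ 1. Hence x^2 - 20x + 114 is irreducible over Q and is the minimal polynomial of α.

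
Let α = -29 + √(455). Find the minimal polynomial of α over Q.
m_α(x) = x^2 + 58x + 386

From α + 29 = √(455), squaring gives (α + 29)^2 = 455, i.e. α^2 + 58α + 841 = 455, so α^2 + 58α + 386 = 0. The discriminant of x^2 + 58x + 386 is (58)^2 - 4·(386) = 3364 - 1544 = 1820, and 4·(455) is not a perfect square in Q since 455 is squarefree and ≠ 1. Hence x^2 + 58x + 386 is irreducible over Q and is the minimal polynomial of α.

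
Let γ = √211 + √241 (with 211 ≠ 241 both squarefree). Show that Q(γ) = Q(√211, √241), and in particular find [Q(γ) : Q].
[Q(γ) : Q] = 4 (equivalently, Q(γ) = Q(√211, √241))

Obviously Q(γ) ⊆ Q(√211, √241), and [Q(√211, √241):Q] = 4 (since 211, 241 are distinct squarefree integers > 1 with 50851 not a perfect square). To show equality we compute the minimal polynomial of γ. From γ = √211 + √241: γ^2 = 211 + 2√(50851) + 241 = 452 + 2√(50851), so γ^2 - 452 = 2√(50851); squaring, (γ^2 - 452)^2 = 4·50851, i.e. γ^4 - 904γ^2 + 204304 - 203404 = 0, i.e. γ^4 - 904γ^2 + 900 = 0. So γ is a root of x^4 - 904x^2 + 900. This polynomial is irreducible over Q: it has no rational root (each ±√211 ± √241 is irrational), and any factorization into two quadratics over Q would force √(50851) ∈ Q (pairing opposite roots) or √211, √241 ∈ Q (other pairings), all impossible. Hence [Q(γ):Q] = 4 = [Q(√211, √241):Q], so Q(γ) = Q(√211, √241).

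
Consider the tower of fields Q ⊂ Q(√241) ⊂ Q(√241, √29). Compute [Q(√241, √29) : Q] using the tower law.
[Q(√241, √29) : Q] = 4

[Q(√241):Q] = 2 (min poly x^2 - 241, irreducible since 241 is squarefree > 1). For the top step, suppose √29 ∈ Q(√241), say √29 = c + d√241 with c, d ∈ Q. Squaring: 29 = c^2 + 241d^2 + 2cd√241. Since √241 ∉ Q this forces 2cd = 0. If d = 0 then √29 = c ∈ Q, contradicting 29 squarefree > 1. If c = 0 then 29 = 241d^2, so 241·29 = (241d)^2 is a perfect square in Q — but 241·29 = 6989 is not a perfect square (since 241 and 29 are distinct squarefree integers). Contradiction. Hence √29 ∉ Q(√241), so x^2 - 29 stays irreducible over Q(√241) and [Q(√241, √29) : Q(√241)] = 2. By the tower law, [Q(√241, √29) : Q] = 2 · 2 = 4.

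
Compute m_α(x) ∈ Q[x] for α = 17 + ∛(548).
m_α(x) = x^3 - 51x^2 + 867x - 5461

Set β = α - 17 = ∛(548), so β^3 = 548. Then (α - 17)^3 - 548 = 0, i.e. α is a root of g(x) = (x - 17)^3 - 548 = x^3 - 51x^2 + 867x - 5461. Since g(x) = h(x - 17) where h(x) = x^3 - 548, and h is irreducible over Q (because 548 is not a perfect cube, so h has no rational root, and a monic cubic with no rational root is irreducible), g is also irreducible (irreducibility is preserved under the substitution x → x - 17). Hence m_α(x) = x^3 - 51x^2 + 867x - 5461.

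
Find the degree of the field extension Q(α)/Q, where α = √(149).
[Q(α):Q] = 2

[Q(α):Q] equals the degree of the minimal polynomial of α. Here α^2 = 149 and x^2 - 149 is irreducible (d = 149 is squarefree, ≠ 1, hence not a square), so deg(m_α) = 2. Thus [Q(α):Q] = 2.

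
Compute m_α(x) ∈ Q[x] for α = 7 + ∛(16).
m_α(x) = x^3 - 21x^2 + 147x - 359

Set β = α - 7 = ∛(16), so β^3 = 16. Then (α - 7)^3 - 16 = 0, i.e. α is a root of g(x) = (x - 7)^3 - 16 = x^3 - 21x^2 + 147x - 359. Since g(x) = h(x - 7) where h(x) = x^3 - 16, and h is irreducible over Q (because 16 is not a perfect cube, so h has no rational root, and a monic cubic with no rational root is irreducible), g is also irreducible (irreducibility is preserved under the substitution x → x - 7). Hence m_α(x) = x^3 - 21x^2 + 147x - 359.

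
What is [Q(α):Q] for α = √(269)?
[Q(α):Q] = 2

[Q(α):Q] equals the degree of the minimal polynomial of α. Here α^2 = 269 and x^2 - 269 is irreducible (d = 269 is squarefree, ≠ 1, hence not a square), so deg(m_α) = 2. Thus [Q(α):Q] = 2.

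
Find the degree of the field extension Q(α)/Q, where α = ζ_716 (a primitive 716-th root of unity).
[Q(α):Q] = 356

The minimal polynomial of ζ_716 over Q is the 716-th cyclotomic polynomial Φ_716(x), which is irreducible over Q and has degree φ(716) = 356. Hence [Q(α):Q] = φ(716) = 356.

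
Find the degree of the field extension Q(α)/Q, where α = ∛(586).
[Q(α):Q] = 3

The minimal polynomial of α is x^3 - 586, irreducible over Q since 586 is not a perfect cube (so x^3 - 586 has no rational root). Hence [Q(α):Q] = deg(m_α) = 3.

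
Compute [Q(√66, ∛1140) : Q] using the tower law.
[Q(√66, ∛1140) : Q] = 6

Let L = Q(√66, ∛1140). Since Q(√66) ⊂ L and [Q(√66):Q] = 2, the tower law gives 2 | [L:Q]. Likewise Q(∛1140) ⊂ L with [Q(∛1140):Q] = 3 (because 1140 is not a perfect cube), so 3 | [L:Q]. As gcd(2,3) = 1, [L:Q] is divisible by 6. Conversely L is generated over Q by √66 and ∛1140, so [L:Q] ≤ 2·3 = 6. Therefore [Q(√66, ∛1140) : Q] = 6.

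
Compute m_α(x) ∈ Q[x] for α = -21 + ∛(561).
m_α(x) = x^3 + 63x^2 + 1323x + 8700

Set β = α + 21 = ∛(561), so β^3 = 561. Then (α + 21)^3 - 561 = 0, i.e. α is a root of g(x) = (x + 21)^3 - 561 = x^3 + 63x^2 + 1323x + 8700. Since g(x) = h(x + 21) where h(x) = x^3 - 561, and h is irreducible over Q (because 561 is not a perfect cube, so h has no rational root, and a monic cubic with no rational root is irreducible), g is also irreducible (irreducibility is preserved under the substitution x → x + 21). Hence m_α(x) = x^3 + 63x^2 + 1323x + 8700.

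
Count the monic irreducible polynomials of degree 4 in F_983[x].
There are 233428366308 monic irreducible polynomials of degree 4 over F_983

Each element of F_{983^4} that lies in no proper subfield is a root of exactly one monic irreducible of degree 4 over F_983, and each such polynomial has 4 distinct roots in F_{983^4}. By Möbius inversion the count is N_983(4) = (1/4) Σ_{d|4} μ(4/d) · 983^d = (1/4)(μ(4)·983^1 + μ(2)·983^2 + μ(1)·983^4) = 933713465232/4 = 233428366308.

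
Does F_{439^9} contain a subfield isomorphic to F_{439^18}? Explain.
No: F_{439^18} is not a subfield of F_{439^9}

F_{p^m} embeds in F_{p^n} iff m | n. Here 18 ∤ 9 (since 9 = 0·18 + 9 with remainder 9 ≠ 0), so F_{439^18} is not a subfield of F_{439^9}. Equivalently: if it were, the tower law would give 18 = [F_{439^18}:F_439] dividing [F_{439^9}:F_439] = 9, contradiction.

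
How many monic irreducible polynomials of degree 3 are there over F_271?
There are 6634080 monic irreducible polynomials of degree 3 over F_271

Each element of F_{271^3} that lies in no proper subfield is a root of exactly one monic irreducible of degree 3 over F_271, and each such polynomial has 3 distinct roots in F_{271^3}. By Möbius inversion the count is N_271(3) = (1/3) Σ_{d|3} μ(3/d) · 271^d = (1/3)(μ(3)·271^1 + μ(1)·271^3) = 19902240/3 = 6634080.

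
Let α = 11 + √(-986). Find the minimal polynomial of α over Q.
m_α(x) = x^2 - 22x + 1107

From α - 11 = √(-986), squaring gives (α - 11)^2 = -986, i.e. α^2 - 22α + 121 = -986, so α^2 - 22α + 1107 = 0. The discriminant of x^2 - 22x + 1107 is (-22)^2 - 4·(1107) = 484 - 4428 = -3944, and 4·(-986) is not a perfect square in Q since -986 is squarefree and ≠ 1. Hence x^2 - 22x + 1107 is irreducible over Q and is the minimal polynomial of α.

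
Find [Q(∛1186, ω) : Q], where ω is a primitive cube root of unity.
[Q(∛1186, ω) : Q] = 6

[Q(∛1186):Q] = 3 (min poly x^3 - 1186, irreducible since 1186 is not a perfect cube). [Q(ω):Q] = 2 (min poly x^2 + x + 1). Since Q(∛1186) ⊂ R and ω ∉ R, we have ω ∉ Q(∛1186), so x^2 + x + 1 remains irreducible over Q(∛1186) and [Q(∛1186, ω) : Q(∛1186)] = 2. By the tower law, [Q(∛1186, ω) : Q] = 3 · 2 = 6. (In fact Q(∛1186, ω) is the splitting field of x^3 - 1186 over Q.)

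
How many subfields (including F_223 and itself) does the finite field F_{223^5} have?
F_{223^5} has 2 subfields

The subfields of F_{p^n} are exactly the fields F_{p^d} for d | n (each is the fixed field of the unique index-d subgroup of Gal(F_{p^n}/F_p) ≅ Z/nZ). The divisors of n = 5 are {1, 5}, giving 2 subfields: F_{223^1}, F_{223^5}.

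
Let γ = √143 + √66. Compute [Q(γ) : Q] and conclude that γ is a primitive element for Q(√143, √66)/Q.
[Q(γ) : Q] = 4 (equivalently, Q(γ) = Q(√143, √66))

Obviously Q(γ) ⊆ Q(√143, √66), and [Q(√143, √66):Q] = 4 (since 143, 66 are distinct squarefree integers > 1 with 9438 not a perfect square). To show equality we compute the minimal polynomial of γ. From γ = √143 + √66: γ^2 = 143 + 2√(9438) + 66 = 209 + 2√(9438), so γ^2 - 209 = 2√(9438); squaring, (γ^2 - 209)^2 = 4·9438, i.e. γ^4 - 418γ^2 + 43681 - 37752 = 0, i.e. γ^4 - 418γ^2 + 5929 = 0. So γ is a root of x^4 - 418x^2 + 5929. This polynomial is irreducible over Q: it has no rational root (each ±√143 ± √66 is irrational), and any factorization into two quadratics over Q would force √(9438) ∈ Q (pairing opposite roots) or √143, √66 ∈ Q (other pairings), all impossible. Hence [Q(γ):Q] = 4 = [Q(√143, √66):Q], so Q(γ) = Q(√143, √66).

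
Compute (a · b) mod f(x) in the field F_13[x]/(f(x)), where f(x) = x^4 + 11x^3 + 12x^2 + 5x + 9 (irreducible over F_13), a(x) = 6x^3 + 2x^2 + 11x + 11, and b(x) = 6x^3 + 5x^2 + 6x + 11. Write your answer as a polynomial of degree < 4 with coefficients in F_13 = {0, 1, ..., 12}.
a · b ≡ x^3 + 2x^2 + 11x (mod f(x))

Multiply in F_13[x]: a(x)·b(x) = (6x^3 + 2x^2 + 11x + 11)·(6x^3 + 5x^2 + 6x + 11) = 10x^6 + 3x^5 + 8x^4 + 4x^3 + 5x + 4. This has degree ≥ 4, so divide by f(x) over F_13: 10x^6 + 3x^5 + 8x^4 + 4x^3 + 5x + 4 = (10x^2 + 10x + 12)·(x^4 + 11x^3 + 12x^2 + 5x + 9) + (x^3 + 2x^2 + 11x). Hence a·b ≡ x^3 + 2x^2 + 11x (mod f). (F_13[x]/(f) is a field with 13^4 = 28561 elements since f is irreducible of degree 4.)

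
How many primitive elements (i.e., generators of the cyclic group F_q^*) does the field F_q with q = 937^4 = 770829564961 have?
There are φ(770829564960) = 160207331328 primitive elements

F_q^* is cyclic of order q - 1 = 770829564960. A cyclic group of order m has exactly φ(m) generators. Here m = 770829564960 = 2^5 · 3^2 · 5 · 7 · 13 · 67 · 87797, so the number of primitive elements is φ(770829564960) = 160207331328.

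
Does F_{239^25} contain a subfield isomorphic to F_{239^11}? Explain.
No: F_{239^11} is not a subfield of F_{239^25}

F_{p^m} embeds in F_{p^n} iff m | n. Here 11 ∤ 25 (since 25 = 2·11 + 3 with remainder 3 ≠ 0), so F_{239^11} is not a subfield of F_{239^25}. Equivalently: if it were, the tower law would give 11 = [F_{239^11}:F_239] dividing [F_{239^25}:F_239] = 25, contradiction.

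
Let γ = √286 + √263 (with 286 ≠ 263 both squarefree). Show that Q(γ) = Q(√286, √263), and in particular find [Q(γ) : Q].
[Q(γ) : Q] = 4 (equivalently, Q(γ) = Q(√286, √263))

Obviously Q(γ) ⊆ Q(√286, √263), and [Q(√286, √263):Q] = 4 (since 286, 263 are distinct squarefree integers > 1 with 75218 not a perfect square). To show equality we compute the minimal polynomial of γ. From γ = √286 + √263: γ^2 = 286 + 2√(75218) + 263 = 549 + 2√(75218), so γ^2 - 549 = 2√(75218); squaring, (γ^2 - 549)^2 = 4·75218, i.e. γ^4 - 1098γ^2 + 301401 - 300872 = 0, i.e. γ^4 - 1098γ^2 + 529 = 0. So γ is a root of x^4 - 1098x^2 + 529. This polynomial is irreducible over Q: it has no rational root (each ±√286 ± √263 is irrational), and any factorization into two quadratics over Q would force √(75218) ∈ Q (pairing opposite roots) or √286, √263 ∈ Q (other pairings), all impossible. Hence [Q(γ):Q] = 4 = [Q(√286, √263):Q], so Q(γ) = Q(√286, √263).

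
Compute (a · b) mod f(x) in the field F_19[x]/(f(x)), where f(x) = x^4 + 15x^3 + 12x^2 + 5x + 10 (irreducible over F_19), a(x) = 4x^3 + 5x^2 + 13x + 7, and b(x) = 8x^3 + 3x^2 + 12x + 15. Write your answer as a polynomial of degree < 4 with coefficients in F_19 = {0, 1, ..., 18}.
a · b ≡ 2x^3 + 7x^2 + 11x + 15 (mod f(x))

Multiply in F_19[x]: a(x)·b(x) = (4x^3 + 5x^2 + 13x + 7)·(8x^3 + 3x^2 + 12x + 15) = 13x^6 + 14x^5 + 15x^4 + 6x^3 + 5x^2 + 13x + 10. This has degree ≥ 4, so divide by f(x) over F_19: 13x^6 + 14x^5 + 15x^4 + 6x^3 + 5x^2 + 13x + 10 = (13x^2 + 9x + 9)·(x^4 + 15x^3 + 12x^2 + 5x + 10) + (2x^3 + 7x^2 + 11x + 15). Hence a·b ≡ 2x^3 + 7x^2 + 11x + 15 (mod f). (F_19[x]/(f) is a field with 19^4 = 130321 elements since f is irreducible of degree 4.)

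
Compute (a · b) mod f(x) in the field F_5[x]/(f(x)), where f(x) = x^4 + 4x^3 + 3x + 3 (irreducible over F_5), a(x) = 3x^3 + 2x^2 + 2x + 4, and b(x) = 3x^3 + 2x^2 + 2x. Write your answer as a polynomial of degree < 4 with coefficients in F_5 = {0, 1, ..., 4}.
a · b ≡ 2x^2 + 4x + 4 (mod f(x))

Multiply in F_5[x]: a(x)·b(x) = (3x^3 + 2x^2 + 2x + 4)·(3x^3 + 2x^2 + 2x) = 4x^6 + 2x^5 + x^4 + 2x^2 + 3x. This has degree ≥ 4, so divide by f(x) over F_5: 4x^6 + 2x^5 + x^4 + 2x^2 + 3x = (4x^2 + x + 2)·(x^4 + 4x^3 + 3x + 3) + (2x^2 + 4x + 4). Hence a·b ≡ 2x^2 + 4x + 4 (mod f). (F_5[x]/(f) is a field with 5^4 = 625 elements since f is irreducible of degree 4.)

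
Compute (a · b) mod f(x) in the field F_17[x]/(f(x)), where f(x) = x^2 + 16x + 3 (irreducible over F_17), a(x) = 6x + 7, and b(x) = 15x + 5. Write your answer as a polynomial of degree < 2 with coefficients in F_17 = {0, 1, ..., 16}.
a · b ≡ 4x + 3 (mod f(x))

Multiply in F_17[x]: a(x)·b(x) = (6x + 7)·(15x + 5) = 5x^2 + 16x + 1. This has degree ≥ 2, so divide by f(x) over F_17: 5x^2 + 16x + 1 = (5)·(x^2 + 16x + 3) + (4x + 3). Hence a·b ≡ 4x + 3 (mod f). (F_17[x]/(f) is a field with 17^2 = 289 elements since f is irreducible of degree 2.)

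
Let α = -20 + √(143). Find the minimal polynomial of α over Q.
m_α(x) = x^2 + 40x + 257

From α + 20 = √(143), squaring gives (α + 20)^2 = 143, i.e. α^2 + 40α + 400 = 143, so α^2 + 40α + 257 = 0. The discriminant of x^2 + 40x + 257 is (40)^2 - 4·(257) = 1600 - 1028 = 572, and 4·(143) is not a perfect square in Q since 143 is squarefree and ≠ 1. Hence x^2 + 40x + 257 is irreducible over Q and is the minimal polynomial of α.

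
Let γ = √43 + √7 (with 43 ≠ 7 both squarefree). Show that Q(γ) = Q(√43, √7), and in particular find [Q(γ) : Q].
[Q(γ) : Q] = 4 (equivalently, Q(γ) = Q(√43, √7))

Obviously Q(γ) ⊆ Q(√43, √7), and [Q(√43, √7):Q] = 4 (since 43, 7 are distinct squarefree integers > 1 with 301 not a perfect square). To show equality we compute the minimal polynomial of γ. From γ = √43 + √7: γ^2 = 43 + 2√(301) + 7 = 50 + 2√(301), so γ^2 - 50 = 2√(301); squaring, (γ^2 - 50)^2 = 4·301, i.e. γ^4 - 100γ^2 + 2500 - 1204 = 0, i.e. γ^4 - 100γ^2 + 1296 = 0. So γ is a root of x^4 - 100x^2 + 1296. This polynomial is irreducible over Q: it has no rational root (each ±√43 ± √7 is irrational), and any factorization into two quadratics over Q would force √(301) ∈ Q (pairing opposite roots) or √43, √7 ∈ Q (other pairings), all impossible. Hence [Q(γ):Q] = 4 = [Q(√43, √7):Q], so Q(γ) = Q(√43, √7).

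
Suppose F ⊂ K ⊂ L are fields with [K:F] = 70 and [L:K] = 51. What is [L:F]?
[L:F] = 3570

The tower law says that for any tower of field extensions F ⊂ K ⊂ L with finite degrees, [L:F] = [L:K] · [K:F]. Here this gives [L:F] = 51 · 70 = 3570.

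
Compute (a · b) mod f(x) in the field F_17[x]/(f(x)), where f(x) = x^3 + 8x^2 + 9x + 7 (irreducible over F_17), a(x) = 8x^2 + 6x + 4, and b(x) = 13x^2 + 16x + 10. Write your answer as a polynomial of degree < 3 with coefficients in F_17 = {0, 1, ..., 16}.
a · b ≡ 16x^2 + 15x + 2 (mod f(x))

Multiply in F_17[x]: a(x)·b(x) = (8x^2 + 6x + 4)·(13x^2 + 16x + 10) = 2x^4 + 2x^3 + 7x^2 + 5x + 6. This has degree ≥ 3, so divide by f(x) over F_17: 2x^4 + 2x^3 + 7x^2 + 5x + 6 = (2x + 3)·(x^3 + 8x^2 + 9x + 7) + (16x^2 + 15x + 2). Hence a·b ≡ 16x^2 + 15x + 2 (mod f). (F_17[x]/(f) is a field with 17^3 = 4913 elements since f is irreducible of degree 3.)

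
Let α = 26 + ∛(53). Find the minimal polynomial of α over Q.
m_α(x) = x^3 - 78x^2 + 2028x - 17629

Set β = α - 26 = ∛(53), so β^3 = 53. Then (α - 26)^3 - 53 = 0, i.e. α is a root of g(x) = (x - 26)^3 - 53 = x^3 - 78x^2 + 2028x - 17629. Since g(x) = h(x - 26) where h(x) = x^3 - 53, and h is irreducible over Q (because 53 is not a perfect cube, so h has no rational root, and a monic cubic with no rational root is irreducible), g is also irreducible (irreducibility is preserved under the substitution x → x - 26). Hence m_α(x) = x^3 - 78x^2 + 2028x - 17629.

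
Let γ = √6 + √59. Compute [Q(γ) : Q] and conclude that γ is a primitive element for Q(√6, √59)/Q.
[Q(γ) : Q] = 4 (equivalently, Q(γ) = Q(√6, √59))

Obviously Q(γ) ⊆ Q(√6, √59), and [Q(√6, √59):Q] = 4 (since 6, 59 are distinct squarefree integers > 1 with 354 not a perfect square). To show equality we compute the minimal polynomial of γ. From γ = √6 + √59: γ^2 = 6 + 2√(354) + 59 = 65 + 2√(354), so γ^2 - 65 = 2√(354); squaring, (γ^2 - 65)^2 = 4·354, i.e. γ^4 - 130γ^2 + 4225 - 1416 = 0, i.e. γ^4 - 130γ^2 + 2809 = 0. So γ is a root of x^4 - 130x^2 + 2809. This polynomial is irreducible over Q: it has no rational root (each ±√6 ± √59 is irrational), and any factorization into two quadratics over Q would force √(354) ∈ Q (pairing opposite roots) or √6, √59 ∈ Q (other pairings), all impossible. Hence [Q(γ):Q] = 4 = [Q(√6, √59):Q], so Q(γ) = Q(√6, √59).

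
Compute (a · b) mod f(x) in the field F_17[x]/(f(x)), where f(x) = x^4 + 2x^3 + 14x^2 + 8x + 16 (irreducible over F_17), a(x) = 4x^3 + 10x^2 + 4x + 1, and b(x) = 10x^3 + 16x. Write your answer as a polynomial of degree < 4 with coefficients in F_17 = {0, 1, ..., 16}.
a · b ≡ x^3 + 3x^2 + 9x + 14 (mod f(x))

Multiply in F_17[x]: a(x)·b(x) = (4x^3 + 10x^2 + 4x + 1)·(10x^3 + 16x) = 6x^6 + 15x^5 + 2x^4 + 13x^2 + 16x. This has degree ≥ 4, so divide by f(x) over F_17: 6x^6 + 15x^5 + 2x^4 + 13x^2 + 16x = (6x^2 + 3x + 14)·(x^4 + 2x^3 + 14x^2 + 8x + 16) + (x^3 + 3x^2 + 9x + 14). Hence a·b ≡ x^3 + 3x^2 + 9x + 14 (mod f). (F_17[x]/(f) is a field with 17^4 = 83521 elements since f is irreducible of degree 4.)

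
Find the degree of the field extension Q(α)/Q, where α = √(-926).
[Q(α):Q] = 2

[Q(α):Q] equals the degree of the minimal polynomial of α. Here α^2 = -926 and x^2 + 926 is irreducible (d = -926 is squarefree, ≠ 1, hence not a square), so deg(m_α) = 2. Thus [Q(α):Q] = 2.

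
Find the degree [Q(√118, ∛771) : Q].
[Q(√118, ∛771) : Q] = 6

Let L = Q(√118, ∛771). Since Q(√118) ⊂ L and [Q(√118):Q] = 2, the tower law gives 2 | [L:Q]. Likewise Q(∛771) ⊂ L with [Q(∛771):Q] = 3 (because 771 is not a perfect cube), so 3 | [L:Q]. As gcd(2,3) = 1, [L:Q] is divisible by 6. Conversely L is generated over Q by √118 and ∛771, so [L:Q] ≤ 2·3 = 6. Therefore [Q(√118, ∛771) : Q] = 6.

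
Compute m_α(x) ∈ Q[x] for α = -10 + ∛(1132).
m_α(x) = x^3 + 30x^2 + 300x - 132

Set β = α + 10 = ∛(1132), so β^3 = 1132. Then (α + 10)^3 - 1132 = 0, i.e. α is a root of g(x) = (x + 10)^3 - 1132 = x^3 + 30x^2 + 300x - 132. Since g(x) = h(x + 10) where h(x) = x^3 - 1132, and h is irreducible over Q (because 1132 is not a perfect cube, so h has no rational root, and a monic cubic with no rational root is irreducible), g is also irreducible (irreducibility is preserved under the substitution x → x + 10). Hence m_α(x) = x^3 + 30x^2 + 300x - 132.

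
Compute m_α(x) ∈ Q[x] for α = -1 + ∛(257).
m_α(x) = x^3 + 3x^2 + 3x - 256

Set β = α + 1 = ∛(257), so β^3 = 257. Then (α + 1)^3 - 257 = 0, i.e. α is a root of g(x) = (x + 1)^3 - 257 = x^3 + 3x^2 + 3x - 256. Since g(x) = h(x + 1) where h(x) = x^3 - 257, and h is irreducible over Q (because 257 is not a perfect cube, so h has no rational root, and a monic cubic with no rational root is irreducible), g is also irreducible (irreducibility is preserved under the substitution x → x + 1). Hence m_α(x) = x^3 + 3x^2 + 3x - 256.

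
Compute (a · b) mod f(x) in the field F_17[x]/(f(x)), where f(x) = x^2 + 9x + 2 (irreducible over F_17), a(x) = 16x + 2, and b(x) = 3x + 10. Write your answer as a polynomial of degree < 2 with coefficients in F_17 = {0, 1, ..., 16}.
a · b ≡ 6x + 9 (mod f(x))

Multiply in F_17[x]: a(x)·b(x) = (16x + 2)·(3x + 10) = 14x^2 + 13x + 3. This has degree ≥ 2, so divide by f(x) over F_17: 14x^2 + 13x + 3 = (14)·(x^2 + 9x + 2) + (6x + 9). Hence a·b ≡ 6x + 9 (mod f). (F_17[x]/(f) is a field with 17^2 = 289 elements since f is irreducible of degree 2.)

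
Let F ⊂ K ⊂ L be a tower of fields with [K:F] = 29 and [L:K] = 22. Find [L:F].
[L:F] = 638

The tower law says that for any tower of field extensions F ⊂ K ⊂ L with finite degrees, [L:F] = [L:K] · [K:F]. Here this gives [L:F] = 22 · 29 = 638.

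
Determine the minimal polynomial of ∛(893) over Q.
m_α(x) = x^3 - 893

α satisfies α^3 = 893, so x^3 - 893 annihilates α. By the rational root test, a rational root p/q (in lowest terms) of x^3 - 893 would satisfy p^3 = 893 q^3, forcing q = 1 and p^3 = 893; but 893 is not a perfect cube, contradiction. A monic cubic over Q with no rational root is irreducible (any nontrivial factorization would include a linear factor). Hence x^3 - 893 is the minimal polynomial of α, and in particular [Q(α):Q] = 3.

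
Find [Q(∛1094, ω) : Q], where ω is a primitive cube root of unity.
[Q(∛1094, ω) : Q] = 6

[Q(∛1094):Q] = 3 (min poly x^3 - 1094, irreducible since 1094 is not a perfect cube). [Q(ω):Q] = 2 (min poly x^2 + x + 1). Since Q(∛1094) ⊂ R and ω ∉ R, we have ω ∉ Q(∛1094), so x^2 + x + 1 remains irreducible over Q(∛1094) and [Q(∛1094, ω) : Q(∛1094)] = 2. By the tower law, [Q(∛1094, ω) : Q] = 3 · 2 = 6. (In fact Q(∛1094, ω) is the splitting field of x^3 - 1094 over Q.)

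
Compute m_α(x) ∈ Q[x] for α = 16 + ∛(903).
m_α(x) = x^3 - 48x^2 + 768x - 4999

Set β = α - 16 = ∛(903), so β^3 = 903. Then (α - 16)^3 - 903 = 0, i.e. α is a root of g(x) = (x - 16)^3 - 903 = x^3 - 48x^2 + 768x - 4999. Since g(x) = h(x - 16) where h(x) = x^3 - 903, and h is irreducible over Q (because 903 is not a perfect cube, so h has no rational root, and a monic cubic with no rational root is irreducible), g is also irreducible (irreducibility is preserved under the substitution x → x - 16). Hence m_α(x) = x^3 - 48x^2 + 768x - 4999.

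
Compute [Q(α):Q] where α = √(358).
[Q(α):Q] = 2

[Q(α):Q] equals the degree of the minimal polynomial of α. Here α^2 = 358 and x^2 - 358 is irreducible (d = 358 is squarefree, ≠ 1, hence not a square), so deg(m_α) = 2. Thus [Q(α):Q] = 2.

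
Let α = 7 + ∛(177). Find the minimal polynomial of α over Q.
m_α(x) = x^3 - 21x^2 + 147x - 520

Set β = α - 7 = ∛(177), so β^3 = 177. Then (α - 7)^3 - 177 = 0, i.e. α is a root of g(x) = (x - 7)^3 - 177 = x^3 - 21x^2 + 147x - 520. Since g(x) = h(x - 7) where h(x) = x^3 - 177, and h is irreducible over Q (because 177 is not a perfect cube, so h has no rational root, and a monic cubic with no rational root is irreducible), g is also irreducible (irreducibility is preserved under the substitution x → x - 7). Hence m_α(x) = x^3 - 21x^2 + 147x - 520.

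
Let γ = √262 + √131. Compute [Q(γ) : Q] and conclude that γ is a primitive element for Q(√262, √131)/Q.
[Q(γ) : Q] = 4 (equivalently, Q(γ) = Q(√262, √131))

Obviously Q(γ) ⊆ Q(√262, √131), and [Q(√262, √131):Q] = 4 (since 262, 131 are distinct squarefree integers > 1 with 34322 not a perfect square). To show equality we compute the minimal polynomial of γ. From γ = √262 + √131: γ^2 = 262 + 2√(34322) + 131 = 393 + 2√(34322), so γ^2 - 393 = 2√(34322); squaring, (γ^2 - 393)^2 = 4·34322, i.e. γ^4 - 786γ^2 + 154449 - 137288 = 0, i.e. γ^4 - 786γ^2 + 17161 = 0. So γ is a root of x^4 - 786x^2 + 17161. This polynomial is irreducible over Q: it has no rational root (each ±√262 ± √131 is irrational), and any factorization into two quadratics over Q would force √(34322) ∈ Q (pairing opposite roots) or √262, √131 ∈ Q (other pairings), all impossible. Hence [Q(γ):Q] = 4 = [Q(√262, √131):Q], so Q(γ) = Q(√262, √131).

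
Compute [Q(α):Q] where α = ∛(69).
[Q(α):Q] = 3

The minimal polynomial of α is x^3 - 69, irreducible over Q since 69 is not a perfect cube (so x^3 - 69 has no rational root). Hence [Q(α):Q] = deg(m_α) = 3.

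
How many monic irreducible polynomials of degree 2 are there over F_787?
There are 309291 monic irreducible polynomials of degree 2 over F_787

Each element of F_{787^2} that lies in no proper subfield is a root of exactly one monic irreducible of degree 2 over F_787, and each such polynomial has 2 distinct roots in F_{787^2}. By Möbius inversion the count is N_787(2) = (1/2) Σ_{d|2} μ(2/d) · 787^d = (1/2)(μ(2)·787^1 + μ(1)·787^2) = 618582/2 = 309291.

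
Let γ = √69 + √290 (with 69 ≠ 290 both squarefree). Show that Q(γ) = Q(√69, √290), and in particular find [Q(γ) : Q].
[Q(γ) : Q] = 4 (equivalently, Q(γ) = Q(√69, √290))

Obviously Q(γ) ⊆ Q(√69, √290), and [Q(√69, √290):Q] = 4 (since 69, 290 are distinct squarefree integers > 1 with 20010 not a perfect square). To show equality we compute the minimal polynomial of γ. From γ = √69 + √290: γ^2 = 69 + 2√(20010) + 290 = 359 + 2√(20010), so γ^2 - 359 = 2√(20010); squaring, (γ^2 - 359)^2 = 4·20010, i.e. γ^4 - 718γ^2 + 128881 - 80040 = 0, i.e. γ^4 - 718γ^2 + 48841 = 0. So γ is a root of x^4 - 718x^2 + 48841. This polynomial is irreducible over Q: it has no rational root (each ±√69 ± √290 is irrational), and any factorization into two quadratics over Q would force √(20010) ∈ Q (pairing opposite roots) or √69, √290 ∈ Q (other pairings), all impossible. Hence [Q(γ):Q] = 4 = [Q(√69, √290):Q], so Q(γ) = Q(√69, √290).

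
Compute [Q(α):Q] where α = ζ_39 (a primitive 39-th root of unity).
[Q(α):Q] = 24

The minimal polynomial of ζ_39 over Q is the 39-th cyclotomic polynomial Φ_39(x), which is irreducible over Q and has degree φ(39) = 24. Hence [Q(α):Q] = φ(39) = 24.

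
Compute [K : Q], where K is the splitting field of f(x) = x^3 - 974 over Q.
[K : Q] = 6

The roots of x^3 - 974 are ∛974, ω∛974, ω^2∛974 where ω = e^(2πi/3) is a primitive cube root of unity, so K = Q(∛974, ω). Now [Q(∛974):Q] = 3 (since 974 is not a perfect cube, x^3 - 974 is irreducible) and [Q(ω):Q] = 2. Both 2 and 3 divide [K:Q], and [K:Q] ≤ 3·2 = 6, so [K:Q] = 6. (Equivalently: Q(∛974) ⊂ R but ω ∉ R, so [K : Q(∛974)] = 2.)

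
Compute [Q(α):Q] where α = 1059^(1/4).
[Q(α):Q] = 4

α is a root of x^4 - 1059. By Eisenstein's criterion at the prime p = 3 (which divides the constant term 1059 but p^2 = 9 does not, since 1059 is squarefree), x^4 - 1059 is irreducible over Q. Hence [Q(α):Q] = 4.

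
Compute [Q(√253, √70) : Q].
[Q(√253, √70) : Q] = 4

[Q(√253):Q] = 2 (min poly x^2 - 253, irreducible since 253 is squarefree > 1). For the top step, suppose √70 ∈ Q(√253), say √70 = c + d√253 with c, d ∈ Q. Squaring: 70 = c^2 + 253d^2 + 2cd√253. Since √253 ∉ Q this forces 2cd = 0. If d = 0 then √70 = c ∈ Q, contradicting 70 squarefree > 1. If c = 0 then 70 = 253d^2, so 253·70 = (253d)^2 is a perfect square in Q — but 253·70 = 17710 is not a perfect square (since 253 and 70 are distinct squarefree integers). Contradiction. Hence √70 ∉ Q(√253), so x^2 - 70 stays irreducible over Q(√253) and [Q(√253, √70) : Q(√253)] = 2. By the tower law, [Q(√253, √70) : Q] = 2 · 2 = 4.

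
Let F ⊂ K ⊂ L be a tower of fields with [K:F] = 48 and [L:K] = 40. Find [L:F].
[L:F] = 1920

The tower law says that for any tower of field extensions F ⊂ K ⊂ L with finite degrees, [L:F] = [L:K] · [K:F]. Here this gives [L:F] = 40 · 48 = 1920.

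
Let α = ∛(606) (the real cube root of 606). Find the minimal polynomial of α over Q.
m_α(x) = x^3 - 606

α satisfies α^3 = 606, so x^3 - 606 annihilates α. By the rational root test, a rational root p/q (in lowest terms) of x^3 - 606 would satisfy p^3 = 606 q^3, forcing q = 1 and p^3 = 606; but 606 is not a perfect cube, contradiction. A monic cubic over Q with no rational root is irreducible (any nontrivial factorization would include a linear factor). Hence x^3 - 606 is the minimal polynomial of α, and in particular [Q(α):Q] = 3.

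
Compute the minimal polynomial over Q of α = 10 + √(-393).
m_α(x) = x^2 - 20x + 493

From α - 10 = √(-393), squaring gives (α - 10)^2 = -393, i.e. α^2 - 20α + 100 = -393, so α^2 - 20α + 493 = 0. The discriminant of x^2 - 20x + 493 is (-20)^2 - 4·(493) = 400 - 1972 = -1572, and 4·(-393) is not a perfect square in Q since -393 is squarefree and ≠ 1. Hence x^2 - 20x + 493 is irreducible over Q and is the minimal polynomial of α.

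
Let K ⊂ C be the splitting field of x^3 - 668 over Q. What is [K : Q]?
[K : Q] = 6

The roots of x^3 - 668 are ∛668, ω∛668, ω^2∛668 where ω = e^(2πi/3) is a primitive cube root of unity, so K = Q(∛668, ω). Now [Q(∛668):Q] = 3 (since 668 is not a perfect cube, x^3 - 668 is irreducible) and [Q(ω):Q] = 2. Both 2 and 3 divide [K:Q], and [K:Q] ≤ 3·2 = 6, so [K:Q] = 6. (Equivalently: Q(∛668) ⊂ R but ω ∉ R, so [K : Q(∛668)] = 2.)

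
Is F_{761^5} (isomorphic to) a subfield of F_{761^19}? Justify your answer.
No: F_{761^5} is not a subfield of F_{761^19}

F_{p^m} embeds in F_{p^n} iff m | n. Here 5 ∤ 19 (since 19 = 3·5 + 4 with remainder 4 ≠ 0), so F_{761^5} is not a subfield of F_{761^19}. Equivalently: if it were, the tower law would give 5 = [F_{761^5}:F_761] dividing [F_{761^19}:F_761] = 19, contradiction.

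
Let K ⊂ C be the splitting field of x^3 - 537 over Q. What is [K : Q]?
[K : Q] = 6

The roots of x^3 - 537 are ∛537, ω∛537, ω^2∛537 where ω = e^(2πi/3) is a primitive cube root of unity, so K = Q(∛537, ω). Now [Q(∛537):Q] = 3 (since 537 is not a perfect cube, x^3 - 537 is irreducible) and [Q(ω):Q] = 2. Both 2 and 3 divide [K:Q], and [K:Q] ≤ 3·2 = 6, so [K:Q] = 6. (Equivalently: Q(∛537) ⊂ R but ω ∉ R, so [K : Q(∛537)] = 2.)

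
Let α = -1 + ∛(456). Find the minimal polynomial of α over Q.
m_α(x) = x^3 + 3x^2 + 3x - 455

Set β = α + 1 = ∛(456), so β^3 = 456. Then (α + 1)^3 - 456 = 0, i.e. α is a root of g(x) = (x + 1)^3 - 456 = x^3 + 3x^2 + 3x - 455. Since g(x) = h(x + 1) where h(x) = x^3 - 456, and h is irreducible over Q (because 456 is not a perfect cube, so h has no rational root, and a monic cubic with no rational root is irreducible), g is also irreducible (irreducibility is preserved under the substitution x → x + 1). Hence m_α(x) = x^3 + 3x^2 + 3x - 455.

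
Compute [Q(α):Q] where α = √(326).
[Q(α):Q] = 2

[Q(α):Q] equals the degree of the minimal polynomial of α. Here α^2 = 326 and x^2 - 326 is irreducible (d = 326 is squarefree, ≠ 1, hence not a square), so deg(m_α) = 2. Thus [Q(α):Q] = 2.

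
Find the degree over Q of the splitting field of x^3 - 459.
[K : Q] = 6

The roots of x^3 - 459 are ∛459, ω∛459, ω^2∛459 where ω = e^(2πi/3) is a primitive cube root of unity, so K = Q(∛459, ω). Now [Q(∛459):Q] = 3 (since 459 is not a perfect cube, x^3 - 459 is irreducible) and [Q(ω):Q] = 2. Both 2 and 3 divide [K:Q], and [K:Q] ≤ 3·2 = 6, so [K:Q] = 6. (Equivalently: Q(∛459) ⊂ R but ω ∉ R, so [K : Q(∛459)] = 2.)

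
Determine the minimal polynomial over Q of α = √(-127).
m_α(x) = x^2 + 127

α satisfies α^2 + 127 = 0, so x^2 + 127 annihilates α. Since d = -127 is squarefree and ≠ 1, it is not a perfect square in Q, so x^2 + 127 has no rational root and is therefore irreducible over Q (a degree-2 polynomial over a field is irreducible iff it has no root). Hence m_α(x) = x^2 + 127.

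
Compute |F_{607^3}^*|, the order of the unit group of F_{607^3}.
|F_{607^3}^*| = 223648542

F_{607^3} has 607^3 = 223648543 elements; its multiplicative group consists of all nonzero elements, so |F_{607^3}^*| = 223648543 - 1 = 223648542. (It is cyclic since any finite subgroup of the multiplicative group of a field is cyclic.)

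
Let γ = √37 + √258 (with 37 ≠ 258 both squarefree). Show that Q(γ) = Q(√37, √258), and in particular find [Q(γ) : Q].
[Q(γ) : Q] = 4 (equivalently, Q(γ) = Q(√37, √258))

Obviously Q(γ) ⊆ Q(√37, √258), and [Q(√37, √258):Q] = 4 (since 37, 258 are distinct squarefree integers > 1 with 9546 not a perfect square). To show equality we compute the minimal polynomial of γ. From γ = √37 + √258: γ^2 = 37 + 2√(9546) + 258 = 295 + 2√(9546), so γ^2 - 295 = 2√(9546); squaring, (γ^2 - 295)^2 = 4·9546, i.e. γ^4 - 590γ^2 + 87025 - 38184 = 0, i.e. γ^4 - 590γ^2 + 48841 = 0. So γ is a root of x^4 - 590x^2 + 48841. This polynomial is irreducible over Q: it has no rational root (each ±√37 ± √258 is irrational), and any factorization into two quadratics over Q would force √(9546) ∈ Q (pairing opposite roots) or √37, √258 ∈ Q (other pairings), all impossible. Hence [Q(γ):Q] = 4 = [Q(√37, √258):Q], so Q(γ) = Q(√37, √258).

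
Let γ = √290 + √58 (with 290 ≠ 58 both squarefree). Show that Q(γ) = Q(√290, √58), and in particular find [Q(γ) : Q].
[Q(γ) : Q] = 4 (equivalently, Q(γ) = Q(√290, √58))

Obviously Q(γ) ⊆ Q(√290, √58), and [Q(√290, √58):Q] = 4 (since 290, 58 are distinct squarefree integers > 1 with 16820 not a perfect square). To show equality we compute the minimal polynomial of γ. From γ = √290 + √58: γ^2 = 290 + 2√(16820) + 58 = 348 + 2√(16820), so γ^2 - 348 = 2√(16820); squaring, (γ^2 - 348)^2 = 4·16820, i.e. γ^4 - 696γ^2 + 121104 - 67280 = 0, i.e. γ^4 - 696γ^2 + 53824 = 0. So γ is a root of x^4 - 696x^2 + 53824. This polynomial is irreducible over Q: it has no rational root (each ±√290 ± √58 is irrational), and any factorization into two quadratics over Q would force √(16820) ∈ Q (pairing opposite roots) or √290, √58 ∈ Q (other pairings), all impossible. Hence [Q(γ):Q] = 4 = [Q(√290, √58):Q], so Q(γ) = Q(√290, √58).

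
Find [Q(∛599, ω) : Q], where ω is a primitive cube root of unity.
[Q(∛599, ω) : Q] = 6

[Q(∛599):Q] = 3 (min poly x^3 - 599, irreducible since 599 is not a perfect cube). [Q(ω):Q] = 2 (min poly x^2 + x + 1). Since Q(∛599) ⊂ R and ω ∉ R, we have ω ∉ Q(∛599), so x^2 + x + 1 remains irreducible over Q(∛599) and [Q(∛599, ω) : Q(∛599)] = 2. By the tower law, [Q(∛599, ω) : Q] = 3 · 2 = 6. (In fact Q(∛599, ω) is the splitting field of x^3 - 599 over Q.)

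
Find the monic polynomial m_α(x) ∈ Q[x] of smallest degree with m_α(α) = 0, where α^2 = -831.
m_α(x) = x^2 + 831

α satisfies α^2 + 831 = 0, so x^2 + 831 annihilates α. Since d = -831 is squarefree and ≠ 1, it is not a perfect square in Q, so x^2 + 831 has no rational root and is therefore irreducible over Q (a degree-2 polynomial over a field is irreducible iff it has no root). Hence m_α(x) = x^2 + 831.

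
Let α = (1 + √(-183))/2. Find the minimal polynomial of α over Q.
m_α(x) = x^2 - x + 46

From 2α - 1 = √(-183), squaring gives (2α - 1)^2 = -183, i.e. 4α^2 - 4α + 1 = -183, so α^2 - α + (1 + 183)/4 = 0. Since -183 ≡ 1 (mod 4), (1 + 183)/4 = 46 ∈ Z. The polynomial x^2 - x + 46 has discriminant 1 - 4·(46) = -183, which is not a perfect square in Q (d = -183 is squarefree and ≠ 1), so x^2 - x + 46 is irreducible over Q. It is the minimal polynomial of α.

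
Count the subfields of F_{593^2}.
F_{593^2} has 2 subfields

The subfields of F_{p^n} are exactly the fields F_{p^d} for d | n (each is the fixed field of the unique index-d subgroup of Gal(F_{p^n}/F_p) ≅ Z/nZ). The divisors of n = 2 are {1, 2}, giving 2 subfields: F_{593^1}, F_{593^2}.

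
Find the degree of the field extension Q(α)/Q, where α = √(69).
[Q(α):Q] = 2

[Q(α):Q] equals the degree of the minimal polynomial of α. Here α^2 = 69 and x^2 - 69 is irreducible (d = 69 is squarefree, ≠ 1, hence not a square), so deg(m_α) = 2. Thus [Q(α):Q] = 2.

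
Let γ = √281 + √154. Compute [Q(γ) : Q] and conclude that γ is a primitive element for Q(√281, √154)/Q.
[Q(γ) : Q] = 4 (equivalently, Q(γ) = Q(√281, √154))

Obviously Q(γ) ⊆ Q(√281, √154), and [Q(√281, √154):Q] = 4 (since 281, 154 are distinct squarefree integers > 1 with 43274 not a perfect square). To show equality we compute the minimal polynomial of γ. From γ = √281 + √154: γ^2 = 281 + 2√(43274) + 154 = 435 + 2√(43274), so γ^2 - 435 = 2√(43274); squaring, (γ^2 - 435)^2 = 4·43274, i.e. γ^4 - 870γ^2 + 189225 - 173096 = 0, i.e. γ^4 - 870γ^2 + 16129 = 0. So γ is a root of x^4 - 870x^2 + 16129. This polynomial is irreducible over Q: it has no rational root (each ±√281 ± √154 is irrational), and any factorization into two quadratics over Q would force √(43274) ∈ Q (pairing opposite roots) or √281, √154 ∈ Q (other pairings), all impossible. Hence [Q(γ):Q] = 4 = [Q(√281, √154):Q], so Q(γ) = Q(√281, √154).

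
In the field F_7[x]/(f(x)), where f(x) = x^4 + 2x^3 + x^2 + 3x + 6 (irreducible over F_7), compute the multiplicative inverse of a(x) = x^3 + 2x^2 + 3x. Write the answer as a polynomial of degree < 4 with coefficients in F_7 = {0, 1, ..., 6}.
a(x)^(-1) ≡ 6x^3 + 5x^2 + 3x + 4 (mod f(x))

Since f is irreducible over F_7, F_7[x]/(f) is a field and a(x) ≠ 0 has an inverse. Apply the extended Euclidean algorithm to f(x) and a(x) in F_7[x]: f(x) = (x)·a(x) + (5x^2 + 3x + 6);  a(x) = (3x)·(5x^2 + 3x + 6) + (6x);  (5x^2 + 3x + 6) = (2x + 4)·(6x) + (6). The last nonzero remainder is the constant 6 = gcd(f, a) in F_7. Back-substituting through the division chain expresses 6 = s(x)·a(x) + t(x)·f(x) with s(x) ≡ x^3 + 2x^2 + 4x + 3 (mod f), so (x^3 + 2x^2 + 4x + 3)·a(x) ≡ 6 (mod f). Multiplying by 6^(-1) ≡ 6 in F_7 gives a(x)^(-1) ≡ 6·(x^3 + 2x^2 + 4x + 3) ≡ 6x^3 + 5x^2 + 3x + 4 (mod f). Check: (x^3 + 2x^2 + 3x)·(6x^3 + 5x^2 + 3x + 4) = 6x^6 + 3x^5 + 3x^4 + 4x^3 + 3x^2 + 5x ≡ 1 (mod x^4 + 2x^3 + x^2 + 3x + 6).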